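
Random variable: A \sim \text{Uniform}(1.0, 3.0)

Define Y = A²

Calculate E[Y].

E[A²] = Var(A) + (E[A])² = 0.33333333 + 4 = 4.3333333

4.3333333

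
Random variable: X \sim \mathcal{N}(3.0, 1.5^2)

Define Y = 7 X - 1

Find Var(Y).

For Y = aX + b: Var(Y) = a² * Var(X)
Var(X) = 1.5^2 = 2.25
Var(Y) = 7² * 2.25 = 49 * 2.25 = 110.25

110.25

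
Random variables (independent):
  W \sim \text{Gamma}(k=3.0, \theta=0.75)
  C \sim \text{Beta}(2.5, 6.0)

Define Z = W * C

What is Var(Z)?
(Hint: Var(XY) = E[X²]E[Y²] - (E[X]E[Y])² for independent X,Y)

Var(XY) = E[X²]E[Y²] - (E[X]E[Y])²
E[W] = 2.25, Var(W) = 1.6875
E[C] = 0.29411765, Var(C) = 0.021853943
E[W²] = 1.6875 + 2.25² = 6.75
E[C²] = 0.021853943 + 0.29411765² = 0.10835913
Var(Z) = 6.75*0.10835913 - (2.25*0.29411765)²
= 0.73142415 - 0.43793253 = 0.29349162

0.29349162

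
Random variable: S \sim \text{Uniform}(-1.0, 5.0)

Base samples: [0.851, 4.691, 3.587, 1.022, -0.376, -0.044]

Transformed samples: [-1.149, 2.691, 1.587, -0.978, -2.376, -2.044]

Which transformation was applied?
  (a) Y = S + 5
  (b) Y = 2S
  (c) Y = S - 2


Checking option (c) Y = S - 2:
  S = 0.851 -> Y = -1.149 ✓
  S = 4.691 -> Y = 2.691 ✓
  S = 3.587 -> Y = 1.587 ✓
All samples match this transformation.

(c) S - 2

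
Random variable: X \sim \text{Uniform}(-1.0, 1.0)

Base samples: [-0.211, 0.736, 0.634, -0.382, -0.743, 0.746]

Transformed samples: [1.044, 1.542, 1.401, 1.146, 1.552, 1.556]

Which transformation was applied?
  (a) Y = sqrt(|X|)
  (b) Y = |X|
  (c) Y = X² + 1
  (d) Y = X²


Checking option (c) Y = X² + 1:
  X = -0.211 -> Y = 1.044 ✓
  X = 0.736 -> Y = 1.542 ✓
  X = 0.634 -> Y = 1.401 ✓
All samples match this transformation.

(c) X² + 1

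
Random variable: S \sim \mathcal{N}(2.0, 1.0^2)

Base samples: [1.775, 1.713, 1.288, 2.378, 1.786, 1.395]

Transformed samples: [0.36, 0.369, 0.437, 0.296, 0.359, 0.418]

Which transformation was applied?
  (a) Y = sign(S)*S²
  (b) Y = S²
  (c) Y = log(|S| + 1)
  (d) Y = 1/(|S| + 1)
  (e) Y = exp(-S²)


Checking option (d) Y = 1/(|S| + 1):
  S = 1.775 -> Y = 0.36 ✓
  S = 1.713 -> Y = 0.369 ✓
  S = 1.288 -> Y = 0.437 ✓
All samples match this transformation.

(d) 1/(|S| + 1)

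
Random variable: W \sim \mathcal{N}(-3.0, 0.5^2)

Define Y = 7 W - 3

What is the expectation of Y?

For Y = 7W - 3:
E[Y] = 7 * E[W] - 3
E[W] = -3.0 = -3
E[Y] = 7 * (-3) - 3 = -24

-24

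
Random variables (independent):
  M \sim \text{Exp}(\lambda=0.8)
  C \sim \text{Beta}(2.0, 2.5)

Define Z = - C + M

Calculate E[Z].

E[Z] = 1*E[M] - 1*E[C]
E[M] = 1.25
E[C] = 0.44444444
E[Z] = 1*1.25 - 1*0.44444444 = 0.80555556

0.80555556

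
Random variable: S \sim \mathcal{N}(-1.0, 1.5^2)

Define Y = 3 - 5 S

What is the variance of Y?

For Y = aS + b: Var(Y) = a² * Var(S)
Var(S) = 1.5^2 = 2.25
Var(Y) = (-5)² * 2.25 = 25 * 2.25 = 56.25

56.25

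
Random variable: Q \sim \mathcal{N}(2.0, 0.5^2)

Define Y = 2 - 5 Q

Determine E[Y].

For Y = -5Q + 2:
E[Y] = -5 * E[Q] + 2
E[Q] = 2.0 = 2
E[Y] = -5 * 2 + 2 = -8

-8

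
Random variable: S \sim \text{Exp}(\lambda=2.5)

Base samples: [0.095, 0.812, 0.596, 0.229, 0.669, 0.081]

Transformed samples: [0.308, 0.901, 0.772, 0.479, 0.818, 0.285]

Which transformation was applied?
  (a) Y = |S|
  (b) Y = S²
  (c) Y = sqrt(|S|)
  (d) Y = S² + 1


Checking option (c) Y = sqrt(|S|):
  S = 0.095 -> Y = 0.308 ✓
  S = 0.812 -> Y = 0.901 ✓
  S = 0.596 -> Y = 0.772 ✓
All samples match this transformation.

(c) sqrt(|S|)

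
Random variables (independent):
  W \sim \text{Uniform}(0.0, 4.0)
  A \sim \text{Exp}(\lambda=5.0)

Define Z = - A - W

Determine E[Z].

E[Z] = -1*E[W] - 1*E[A]
E[W] = 2
E[A] = 0.2
E[Z] = -1*2 - 1*0.2 = -2.2

-2.2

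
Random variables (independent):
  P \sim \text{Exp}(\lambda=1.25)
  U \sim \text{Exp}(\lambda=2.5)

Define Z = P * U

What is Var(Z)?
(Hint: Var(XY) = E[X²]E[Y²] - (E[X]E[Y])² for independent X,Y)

Var(XY) = E[X²]E[Y²] - (E[X]E[Y])²
E[P] = 0.8, Var(P) = 0.64
E[U] = 0.4, Var(U) = 0.16
E[P²] = 0.64 + 0.8² = 1.28
E[U²] = 0.16 + 0.4² = 0.32
Var(Z) = 1.28*0.32 - (0.8*0.4)²
= 0.4096 - 0.1024 = 0.3072

0.3072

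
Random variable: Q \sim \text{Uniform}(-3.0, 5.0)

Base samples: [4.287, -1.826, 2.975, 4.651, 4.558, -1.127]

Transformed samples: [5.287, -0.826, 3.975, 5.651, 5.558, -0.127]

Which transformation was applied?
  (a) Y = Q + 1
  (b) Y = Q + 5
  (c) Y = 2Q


Checking option (a) Y = Q + 1:
  Q = 4.287 -> Y = 5.287 ✓
  Q = -1.826 -> Y = -0.826 ✓
  Q = 2.975 -> Y = 3.975 ✓
All samples match this transformation.

(a) Q + 1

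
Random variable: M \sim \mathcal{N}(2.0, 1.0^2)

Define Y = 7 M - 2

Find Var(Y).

For Y = aM + b: Var(Y) = a² * Var(M)
Var(M) = 1.0^2 = 1
Var(Y) = 7² * 1 = 49 * 1 = 49

49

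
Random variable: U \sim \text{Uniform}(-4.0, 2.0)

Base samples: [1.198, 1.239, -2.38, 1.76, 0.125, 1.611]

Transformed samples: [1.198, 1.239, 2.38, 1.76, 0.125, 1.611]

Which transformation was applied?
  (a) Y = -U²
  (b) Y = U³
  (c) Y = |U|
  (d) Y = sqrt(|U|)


Checking option (c) Y = |U|:
  U = 1.198 -> Y = 1.198 ✓
  U = 1.239 -> Y = 1.239 ✓
  U = -2.38 -> Y = 2.38 ✓
All samples match this transformation.

(c) |U|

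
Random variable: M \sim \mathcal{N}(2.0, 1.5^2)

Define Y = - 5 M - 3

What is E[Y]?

For Y = -5M - 3:
E[Y] = -5 * E[M] - 3
E[M] = 2.0 = 2
E[Y] = -5 * 2 - 3 = -13

-13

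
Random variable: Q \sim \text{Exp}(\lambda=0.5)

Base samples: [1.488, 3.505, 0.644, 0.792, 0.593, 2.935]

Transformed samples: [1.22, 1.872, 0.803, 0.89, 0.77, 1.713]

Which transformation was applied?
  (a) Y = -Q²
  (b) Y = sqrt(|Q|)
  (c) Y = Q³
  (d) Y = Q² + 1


Checking option (b) Y = sqrt(|Q|):
  Q = 1.488 -> Y = 1.22 ✓
  Q = 3.505 -> Y = 1.872 ✓
  Q = 0.644 -> Y = 0.803 ✓
All samples match this transformation.

(b) sqrt(|Q|)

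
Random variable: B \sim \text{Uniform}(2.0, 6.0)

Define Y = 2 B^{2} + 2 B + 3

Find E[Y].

E[Y] = 2*E[B²] + 2*E[B] + 3
E[B] = 4
E[B²] = Var(B) + (E[B])² = 1.3333333 + 16 = 17.333333
E[Y] = 2*17.333333 + 2*4 + 3 = 45.666667

45.666667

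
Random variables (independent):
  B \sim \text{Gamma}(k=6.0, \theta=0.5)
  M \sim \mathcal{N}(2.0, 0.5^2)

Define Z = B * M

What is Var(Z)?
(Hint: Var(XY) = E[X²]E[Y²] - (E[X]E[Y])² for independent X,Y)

Var(XY) = E[X²]E[Y²] - (E[X]E[Y])²
E[B] = 3, Var(B) = 1.5
E[M] = 2, Var(M) = 0.25
E[B²] = 1.5 + 3² = 10.5
E[M²] = 0.25 + 2² = 4.25
Var(Z) = 10.5*4.25 - (3*2)²
= 44.625 - 36 = 8.625

8.625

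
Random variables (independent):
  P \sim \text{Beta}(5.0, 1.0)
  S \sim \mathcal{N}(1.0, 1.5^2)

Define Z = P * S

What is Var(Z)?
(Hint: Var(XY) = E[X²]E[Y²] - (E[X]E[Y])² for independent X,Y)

Var(XY) = E[X²]E[Y²] - (E[X]E[Y])²
E[P] = 0.83333333, Var(P) = 0.01984127
E[S] = 1, Var(S) = 2.25
E[P²] = 0.01984127 + 0.83333333² = 0.71428571
E[S²] = 2.25 + 1² = 3.25
Var(Z) = 0.71428571*3.25 - (0.83333333*1)²
= 2.3214286 - 0.69444444 = 1.6269841

1.6269841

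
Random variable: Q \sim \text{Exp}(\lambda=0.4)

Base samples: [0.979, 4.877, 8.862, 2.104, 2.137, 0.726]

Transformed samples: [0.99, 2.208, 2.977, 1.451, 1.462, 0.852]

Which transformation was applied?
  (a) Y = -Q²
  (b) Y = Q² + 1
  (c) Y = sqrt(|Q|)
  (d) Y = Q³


Checking option (c) Y = sqrt(|Q|):
  Q = 0.979 -> Y = 0.99 ✓
  Q = 4.877 -> Y = 2.208 ✓
  Q = 8.862 -> Y = 2.977 ✓
All samples match this transformation.

(c) sqrt(|Q|)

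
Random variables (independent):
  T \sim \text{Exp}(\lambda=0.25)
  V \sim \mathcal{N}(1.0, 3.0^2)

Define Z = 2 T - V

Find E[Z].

E[Z] = 2*E[T] - 1*E[V]
E[T] = 4
E[V] = 1
E[Z] = 2*4 - 1*1 = 7

7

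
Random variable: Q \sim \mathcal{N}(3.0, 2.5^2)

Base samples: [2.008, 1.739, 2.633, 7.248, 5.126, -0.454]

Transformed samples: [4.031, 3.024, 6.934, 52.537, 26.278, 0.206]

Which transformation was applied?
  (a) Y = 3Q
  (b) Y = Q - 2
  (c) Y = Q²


Checking option (c) Y = Q²:
  Q = 2.008 -> Y = 4.031 ✓
  Q = 1.739 -> Y = 3.024 ✓
  Q = 2.633 -> Y = 6.934 ✓
All samples match this transformation.

(c) Q²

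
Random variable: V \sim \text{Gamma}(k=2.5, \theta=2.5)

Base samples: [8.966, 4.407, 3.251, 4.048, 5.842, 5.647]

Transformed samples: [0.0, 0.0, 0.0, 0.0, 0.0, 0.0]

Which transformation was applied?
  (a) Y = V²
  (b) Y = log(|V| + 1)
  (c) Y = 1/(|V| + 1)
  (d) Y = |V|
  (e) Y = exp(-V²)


Checking option (e) Y = exp(-V²):
  V = 8.966 -> Y = 0.0 ✓
  V = 4.407 -> Y = 0.0 ✓
  V = 3.251 -> Y = 0.0 ✓
All samples match this transformation.

(e) exp(-V²)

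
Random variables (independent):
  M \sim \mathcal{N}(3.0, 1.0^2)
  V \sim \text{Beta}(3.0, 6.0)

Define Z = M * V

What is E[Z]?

For independent RVs: E[XY] = E[X]*E[Y]
E[M] = 3
E[V] = 0.33333333
E[Z] = 3 * 0.33333333 = 1

1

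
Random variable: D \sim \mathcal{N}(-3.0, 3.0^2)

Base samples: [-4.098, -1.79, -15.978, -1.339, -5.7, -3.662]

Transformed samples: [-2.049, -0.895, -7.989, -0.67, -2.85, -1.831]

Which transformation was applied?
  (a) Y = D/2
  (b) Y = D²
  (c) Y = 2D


Checking option (a) Y = D/2:
  D = -4.098 -> Y = -2.049 ✓
  D = -1.79 -> Y = -0.895 ✓
  D = -15.978 -> Y = -7.989 ✓
All samples match this transformation.

(a) D/2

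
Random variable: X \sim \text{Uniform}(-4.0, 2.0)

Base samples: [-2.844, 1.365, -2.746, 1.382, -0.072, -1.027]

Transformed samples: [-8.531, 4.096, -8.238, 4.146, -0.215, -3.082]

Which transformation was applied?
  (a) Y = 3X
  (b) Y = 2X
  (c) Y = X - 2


Checking option (a) Y = 3X:
  X = -2.844 -> Y = -8.531 ✓
  X = 1.365 -> Y = 4.096 ✓
  X = -2.746 -> Y = -8.238 ✓
All samples match this transformation.

(a) 3X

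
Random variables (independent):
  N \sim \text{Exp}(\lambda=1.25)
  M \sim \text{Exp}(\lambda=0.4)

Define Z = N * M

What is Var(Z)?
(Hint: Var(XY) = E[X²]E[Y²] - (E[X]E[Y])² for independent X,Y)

Var(XY) = E[X²]E[Y²] - (E[X]E[Y])²
E[N] = 0.8, Var(N) = 0.64
E[M] = 2.5, Var(M) = 6.25
E[N²] = 0.64 + 0.8² = 1.28
E[M²] = 6.25 + 2.5² = 12.5
Var(Z) = 1.28*12.5 - (0.8*2.5)²
= 16 - 4 = 12

12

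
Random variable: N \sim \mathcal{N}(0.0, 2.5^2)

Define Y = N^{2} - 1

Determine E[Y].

E[Y] = 1*E[N²] - 1
E[N] = 0
E[N²] = Var(N) + (E[N])² = 6.25 + 0 = 6.25
E[Y] = 1*6.25 - 1 = 5.25

5.25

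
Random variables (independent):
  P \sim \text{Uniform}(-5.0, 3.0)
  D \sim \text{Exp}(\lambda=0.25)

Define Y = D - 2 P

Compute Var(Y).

For independent RVs: Var(aX + bY) = a²Var(X) + b²Var(Y)
Var(P) = 5.3333333
Var(D) = 16
Var(Y) = (-2)²*5.3333333 + 1²*16
= 4*5.3333333 + 1*16 = 37.333333

37.333333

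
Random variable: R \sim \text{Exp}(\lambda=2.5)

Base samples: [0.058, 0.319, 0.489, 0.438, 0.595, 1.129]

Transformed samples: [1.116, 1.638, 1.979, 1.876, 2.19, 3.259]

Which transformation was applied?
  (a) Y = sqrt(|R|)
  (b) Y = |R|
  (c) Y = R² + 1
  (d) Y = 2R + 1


Checking option (d) Y = 2R + 1:
  R = 0.058 -> Y = 1.116 ✓
  R = 0.319 -> Y = 1.638 ✓
  R = 0.489 -> Y = 1.979 ✓
All samples match this transformation.

(d) 2R + 1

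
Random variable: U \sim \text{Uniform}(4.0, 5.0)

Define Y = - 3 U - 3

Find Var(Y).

For Y = aU + b: Var(Y) = a² * Var(U)
Var(U) = (5 - 4)^2/12 = 0.083333333
Var(Y) = (-3)² * 0.083333333 = 9 * 0.083333333 = 0.75

0.75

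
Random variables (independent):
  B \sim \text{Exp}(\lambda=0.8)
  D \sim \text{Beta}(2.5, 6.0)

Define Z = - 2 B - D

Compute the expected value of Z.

E[Z] = -2*E[B] - 1*E[D]
E[B] = 1.25
E[D] = 0.29411765
E[Z] = -2*1.25 - 1*0.29411765 = -2.7941176

-2.7941176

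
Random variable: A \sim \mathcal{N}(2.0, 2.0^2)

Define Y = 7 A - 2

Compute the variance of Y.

For Y = aA + b: Var(Y) = a² * Var(A)
Var(A) = 2.0^2 = 4
Var(Y) = 7² * 4 = 49 * 4 = 196

196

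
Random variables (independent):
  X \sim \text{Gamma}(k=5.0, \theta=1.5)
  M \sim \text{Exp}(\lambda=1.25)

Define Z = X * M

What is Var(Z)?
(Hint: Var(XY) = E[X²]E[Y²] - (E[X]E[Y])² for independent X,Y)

Var(XY) = E[X²]E[Y²] - (E[X]E[Y])²
E[X] = 7.5, Var(X) = 11.25
E[M] = 0.8, Var(M) = 0.64
E[X²] = 11.25 + 7.5² = 67.5
E[M²] = 0.64 + 0.8² = 1.28
Var(Z) = 67.5*1.28 - (7.5*0.8)²
= 86.4 - 36 = 50.4

50.4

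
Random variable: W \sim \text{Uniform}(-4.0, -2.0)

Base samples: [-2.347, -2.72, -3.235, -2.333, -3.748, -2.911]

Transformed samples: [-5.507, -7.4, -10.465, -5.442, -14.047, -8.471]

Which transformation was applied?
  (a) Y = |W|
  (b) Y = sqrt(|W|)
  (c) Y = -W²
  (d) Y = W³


Checking option (c) Y = -W²:
  W = -2.347 -> Y = -5.507 ✓
  W = -2.72 -> Y = -7.4 ✓
  W = -3.235 -> Y = -10.465 ✓
All samples match this transformation.

(c) -W²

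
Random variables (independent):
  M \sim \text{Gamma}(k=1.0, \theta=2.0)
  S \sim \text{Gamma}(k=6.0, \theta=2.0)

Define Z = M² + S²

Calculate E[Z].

E[Z] = E[M²] + E[S²]
E[M²] = Var(M) + E[M]² = 4 + 4 = 8
E[S²] = Var(S) + E[S]² = 24 + 144 = 168
E[Z] = 8 + 168 = 176

176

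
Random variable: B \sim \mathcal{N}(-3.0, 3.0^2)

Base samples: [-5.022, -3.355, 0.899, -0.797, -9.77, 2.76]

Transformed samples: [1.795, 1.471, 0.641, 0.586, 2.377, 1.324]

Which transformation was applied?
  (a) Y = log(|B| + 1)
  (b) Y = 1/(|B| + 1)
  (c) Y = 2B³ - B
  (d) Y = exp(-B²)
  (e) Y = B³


Checking option (a) Y = log(|B| + 1):
  B = -5.022 -> Y = 1.795 ✓
  B = -3.355 -> Y = 1.471 ✓
  B = 0.899 -> Y = 0.641 ✓
All samples match this transformation.

(a) log(|B| + 1)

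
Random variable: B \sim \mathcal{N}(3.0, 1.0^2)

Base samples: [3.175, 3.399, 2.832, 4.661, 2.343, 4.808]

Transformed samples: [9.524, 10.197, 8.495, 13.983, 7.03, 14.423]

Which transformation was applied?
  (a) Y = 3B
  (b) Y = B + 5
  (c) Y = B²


Checking option (a) Y = 3B:
  B = 3.175 -> Y = 9.524 ✓
  B = 3.399 -> Y = 10.197 ✓
  B = 2.832 -> Y = 8.495 ✓
All samples match this transformation.

(a) 3B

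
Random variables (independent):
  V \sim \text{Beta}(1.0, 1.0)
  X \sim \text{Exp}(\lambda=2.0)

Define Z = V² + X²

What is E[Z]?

E[Z] = E[V²] + E[X²]
E[V²] = Var(V) + E[V]² = 0.083333333 + 0.25 = 0.33333333
E[X²] = Var(X) + E[X]² = 0.25 + 0.25 = 0.5
E[Z] = 0.33333333 + 0.5 = 0.83333333

0.83333333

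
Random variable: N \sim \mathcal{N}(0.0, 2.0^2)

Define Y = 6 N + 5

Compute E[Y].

For Y = 6N + 5:
E[Y] = 6 * E[N] + 5
E[N] = 0.0 = 0
E[Y] = 6 * 0 + 5 = 5

5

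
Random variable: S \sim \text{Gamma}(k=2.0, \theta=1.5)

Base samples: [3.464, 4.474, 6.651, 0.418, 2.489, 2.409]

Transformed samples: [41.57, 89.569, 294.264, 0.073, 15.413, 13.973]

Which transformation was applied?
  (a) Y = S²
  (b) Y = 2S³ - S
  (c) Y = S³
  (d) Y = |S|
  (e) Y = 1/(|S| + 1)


Checking option (c) Y = S³:
  S = 3.464 -> Y = 41.57 ✓
  S = 4.474 -> Y = 89.569 ✓
  S = 6.651 -> Y = 294.264 ✓
All samples match this transformation.

(c) S³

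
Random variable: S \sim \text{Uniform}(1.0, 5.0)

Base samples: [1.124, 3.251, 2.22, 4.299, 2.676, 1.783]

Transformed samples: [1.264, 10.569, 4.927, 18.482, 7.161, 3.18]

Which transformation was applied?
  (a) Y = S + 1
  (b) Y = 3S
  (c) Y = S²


Checking option (c) Y = S²:
  S = 1.124 -> Y = 1.264 ✓
  S = 3.251 -> Y = 10.569 ✓
  S = 2.22 -> Y = 4.927 ✓
All samples match this transformation.

(c) S²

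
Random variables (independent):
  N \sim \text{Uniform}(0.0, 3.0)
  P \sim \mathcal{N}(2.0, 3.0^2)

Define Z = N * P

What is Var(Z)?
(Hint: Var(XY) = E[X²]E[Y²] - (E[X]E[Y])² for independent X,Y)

Var(XY) = E[X²]E[Y²] - (E[X]E[Y])²
E[N] = 1.5, Var(N) = 0.75
E[P] = 2, Var(P) = 9
E[N²] = 0.75 + 1.5² = 3
E[P²] = 9 + 2² = 13
Var(Z) = 3*13 - (1.5*2)²
= 39 - 9 = 30

30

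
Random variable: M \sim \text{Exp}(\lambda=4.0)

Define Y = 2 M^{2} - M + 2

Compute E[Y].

E[Y] = 2*E[M²] - 1*E[M] + 2
E[M] = 0.25
E[M²] = Var(M) + (E[M])² = 0.0625 + 0.0625 = 0.125
E[Y] = 2*0.125 - 1*0.25 + 2 = 2

2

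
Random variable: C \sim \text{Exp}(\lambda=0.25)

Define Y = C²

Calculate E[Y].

E[C²] = Var(C) + (E[C])² = 16 + 16 = 32

32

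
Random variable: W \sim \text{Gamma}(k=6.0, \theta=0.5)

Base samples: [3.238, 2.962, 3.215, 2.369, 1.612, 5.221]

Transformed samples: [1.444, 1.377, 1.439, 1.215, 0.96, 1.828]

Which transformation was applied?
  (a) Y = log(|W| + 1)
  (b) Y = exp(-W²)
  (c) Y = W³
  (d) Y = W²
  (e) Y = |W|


Checking option (a) Y = log(|W| + 1):
  W = 3.238 -> Y = 1.444 ✓
  W = 2.962 -> Y = 1.377 ✓
  W = 3.215 -> Y = 1.439 ✓
All samples match this transformation.

(a) log(|W| + 1)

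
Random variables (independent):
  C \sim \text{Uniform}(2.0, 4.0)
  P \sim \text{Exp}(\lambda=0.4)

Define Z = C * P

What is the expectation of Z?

For independent RVs: E[XY] = E[X]*E[Y]
E[C] = 3
E[P] = 2.5
E[Z] = 3 * 2.5 = 7.5

7.5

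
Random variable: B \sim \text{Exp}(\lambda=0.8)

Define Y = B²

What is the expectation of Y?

E[B²] = Var(B) + (E[B])² = 1.5625 + 1.5625 = 3.125

3.125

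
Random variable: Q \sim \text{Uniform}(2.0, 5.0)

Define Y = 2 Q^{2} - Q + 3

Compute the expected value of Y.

E[Y] = 2*E[Q²] - 1*E[Q] + 3
E[Q] = 3.5
E[Q²] = Var(Q) + (E[Q])² = 0.75 + 12.25 = 13
E[Y] = 2*13 - 1*3.5 + 3 = 25.5

25.5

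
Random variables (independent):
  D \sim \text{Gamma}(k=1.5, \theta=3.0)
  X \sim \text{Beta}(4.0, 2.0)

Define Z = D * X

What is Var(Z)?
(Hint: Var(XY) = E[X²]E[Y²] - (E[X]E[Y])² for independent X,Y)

Var(XY) = E[X²]E[Y²] - (E[X]E[Y])²
E[D] = 4.5, Var(D) = 13.5
E[X] = 0.66666667, Var(X) = 0.031746032
E[D²] = 13.5 + 4.5² = 33.75
E[X²] = 0.031746032 + 0.66666667² = 0.47619048
Var(Z) = 33.75*0.47619048 - (4.5*0.66666667)²
= 16.071429 - 9 = 7.0714286

7.0714286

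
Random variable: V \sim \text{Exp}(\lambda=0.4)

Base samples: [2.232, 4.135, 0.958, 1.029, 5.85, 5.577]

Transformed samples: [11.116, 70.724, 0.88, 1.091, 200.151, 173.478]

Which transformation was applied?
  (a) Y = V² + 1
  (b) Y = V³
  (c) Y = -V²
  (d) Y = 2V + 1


Checking option (b) Y = V³:
  V = 2.232 -> Y = 11.116 ✓
  V = 4.135 -> Y = 70.724 ✓
  V = 0.958 -> Y = 0.88 ✓
All samples match this transformation.

(b) V³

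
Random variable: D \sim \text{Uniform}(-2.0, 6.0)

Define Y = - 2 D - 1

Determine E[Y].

For Y = -2D - 1:
E[Y] = -2 * E[D] - 1
E[D] = (-2 + 6)/2 = 2
E[Y] = -2 * 2 - 1 = -5

-5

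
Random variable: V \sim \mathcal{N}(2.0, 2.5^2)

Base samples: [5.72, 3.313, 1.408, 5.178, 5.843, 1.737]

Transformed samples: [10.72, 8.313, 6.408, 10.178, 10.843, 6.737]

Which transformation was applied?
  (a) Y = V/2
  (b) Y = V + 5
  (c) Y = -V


Checking option (b) Y = V + 5:
  V = 5.72 -> Y = 10.72 ✓
  V = 3.313 -> Y = 8.313 ✓
  V = 1.408 -> Y = 6.408 ✓
All samples match this transformation.

(b) V + 5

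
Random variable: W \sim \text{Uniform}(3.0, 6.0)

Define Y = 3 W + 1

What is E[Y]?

For Y = 3W + 1:
E[Y] = 3 * E[W] + 1
E[W] = (3 + 6)/2 = 4.5
E[Y] = 3 * 4.5 + 1 = 14.5

14.5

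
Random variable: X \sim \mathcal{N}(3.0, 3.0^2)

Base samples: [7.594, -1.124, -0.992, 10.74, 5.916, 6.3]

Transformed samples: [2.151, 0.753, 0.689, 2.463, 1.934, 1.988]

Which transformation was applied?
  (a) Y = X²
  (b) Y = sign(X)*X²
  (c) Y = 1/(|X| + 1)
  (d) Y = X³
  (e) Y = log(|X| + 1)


Checking option (e) Y = log(|X| + 1):
  X = 7.594 -> Y = 2.151 ✓
  X = -1.124 -> Y = 0.753 ✓
  X = -0.992 -> Y = 0.689 ✓
All samples match this transformation.

(e) log(|X| + 1)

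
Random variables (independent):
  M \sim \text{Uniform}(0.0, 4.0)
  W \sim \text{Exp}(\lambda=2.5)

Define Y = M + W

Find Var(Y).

For independent RVs: Var(aX + bY) = a²Var(X) + b²Var(Y)
Var(M) = 1.3333333
Var(W) = 0.16
Var(Y) = 1²*1.3333333 + 1²*0.16
= 1*1.3333333 + 1*0.16 = 1.4933333

1.4933333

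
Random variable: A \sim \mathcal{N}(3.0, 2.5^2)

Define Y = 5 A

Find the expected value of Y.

For Y = 5A:
E[Y] = 5 * E[A]
E[A] = 3.0 = 3
E[Y] = 5 * 3 = 15

15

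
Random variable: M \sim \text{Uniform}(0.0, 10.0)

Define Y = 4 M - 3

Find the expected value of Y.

For Y = 4M - 3:
E[Y] = 4 * E[M] - 3
E[M] = (0 + 10)/2 = 5
E[Y] = 4 * 5 - 3 = 17

17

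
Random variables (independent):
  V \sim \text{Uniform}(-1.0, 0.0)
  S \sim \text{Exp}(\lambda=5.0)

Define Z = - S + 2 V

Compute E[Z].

E[Z] = 2*E[V] - 1*E[S]
E[V] = -0.5
E[S] = 0.2
E[Z] = 2*(-0.5) - 1*0.2 = -1.2

-1.2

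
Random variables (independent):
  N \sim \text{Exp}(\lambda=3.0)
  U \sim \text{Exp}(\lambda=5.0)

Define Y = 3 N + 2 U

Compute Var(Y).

For independent RVs: Var(aX + bY) = a²Var(X) + b²Var(Y)
Var(N) = 0.11111111
Var(U) = 0.04
Var(Y) = 3²*0.11111111 + 2²*0.04
= 9*0.11111111 + 4*0.04 = 1.16

1.16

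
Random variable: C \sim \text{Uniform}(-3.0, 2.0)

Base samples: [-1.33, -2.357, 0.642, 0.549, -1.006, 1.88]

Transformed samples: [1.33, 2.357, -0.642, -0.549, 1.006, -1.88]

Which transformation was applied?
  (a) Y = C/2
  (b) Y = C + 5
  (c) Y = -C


Checking option (c) Y = -C:
  C = -1.33 -> Y = 1.33 ✓
  C = -2.357 -> Y = 2.357 ✓
  C = 0.642 -> Y = -0.642 ✓
All samples match this transformation.

(c) -C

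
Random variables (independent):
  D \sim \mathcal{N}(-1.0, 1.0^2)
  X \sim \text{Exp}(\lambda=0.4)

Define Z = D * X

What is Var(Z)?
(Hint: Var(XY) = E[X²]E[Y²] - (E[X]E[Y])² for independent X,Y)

Var(XY) = E[X²]E[Y²] - (E[X]E[Y])²
E[D] = -1, Var(D) = 1
E[X] = 2.5, Var(X) = 6.25
E[D²] = 1 + (-1)² = 2
E[X²] = 6.25 + 2.5² = 12.5
Var(Z) = 2*12.5 - (-1*2.5)²
= 25 - 6.25 = 18.75

18.75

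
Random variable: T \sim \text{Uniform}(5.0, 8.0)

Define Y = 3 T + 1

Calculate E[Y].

For Y = 3T + 1:
E[Y] = 3 * E[T] + 1
E[T] = (5 + 8)/2 = 6.5
E[Y] = 3 * 6.5 + 1 = 20.5

20.5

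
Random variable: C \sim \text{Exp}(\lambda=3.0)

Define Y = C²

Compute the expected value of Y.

Using E[X²] = Var(X) + (E[X])²:
E[C] = 0.33333333
Var(C) = 1/3.0^2 = 0.11111111
E[C²] = 0.11111111 + 0.33333333² = 0.11111111 + 0.11111111 = 0.22222222

0.22222222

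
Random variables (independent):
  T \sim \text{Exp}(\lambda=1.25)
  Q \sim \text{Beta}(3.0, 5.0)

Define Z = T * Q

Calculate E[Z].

For independent RVs: E[XY] = E[X]*E[Y]
E[T] = 0.8
E[Q] = 0.375
E[Z] = 0.8 * 0.375 = 0.3

0.3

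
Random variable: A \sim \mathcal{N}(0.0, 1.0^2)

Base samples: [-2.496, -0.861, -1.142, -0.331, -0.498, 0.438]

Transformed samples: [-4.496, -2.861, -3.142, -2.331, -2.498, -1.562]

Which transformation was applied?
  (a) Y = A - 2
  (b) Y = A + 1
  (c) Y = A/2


Checking option (a) Y = A - 2:
  A = -2.496 -> Y = -4.496 ✓
  A = -0.861 -> Y = -2.861 ✓
  A = -1.142 -> Y = -3.142 ✓
All samples match this transformation.

(a) A - 2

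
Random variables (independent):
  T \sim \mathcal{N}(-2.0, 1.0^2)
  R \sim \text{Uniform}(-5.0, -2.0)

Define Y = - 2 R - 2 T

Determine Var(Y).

For independent RVs: Var(aX + bY) = a²Var(X) + b²Var(Y)
Var(T) = 1
Var(R) = 0.75
Var(Y) = (-2)²*1 + (-2)²*0.75
= 4*1 + 4*0.75 = 7

7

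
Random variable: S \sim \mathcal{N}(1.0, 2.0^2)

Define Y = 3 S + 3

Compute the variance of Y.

For Y = aS + b: Var(Y) = a² * Var(S)
Var(S) = 2.0^2 = 4
Var(Y) = 3² * 4 = 9 * 4 = 36

36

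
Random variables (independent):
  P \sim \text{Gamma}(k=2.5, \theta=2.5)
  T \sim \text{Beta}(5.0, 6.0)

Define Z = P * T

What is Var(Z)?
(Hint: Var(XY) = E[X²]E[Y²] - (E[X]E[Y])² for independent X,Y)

Var(XY) = E[X²]E[Y²] - (E[X]E[Y])²
E[P] = 6.25, Var(P) = 15.625
E[T] = 0.45454545, Var(T) = 0.020661157
E[P²] = 15.625 + 6.25² = 54.6875
E[T²] = 0.020661157 + 0.45454545² = 0.22727273
Var(Z) = 54.6875*0.22727273 - (6.25*0.45454545)²
= 12.428977 - 8.0707645 = 4.3582128

4.3582128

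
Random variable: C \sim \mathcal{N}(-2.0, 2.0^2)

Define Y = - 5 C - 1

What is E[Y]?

For Y = -5C - 1:
E[Y] = -5 * E[C] - 1
E[C] = -2.0 = -2
E[Y] = -5 * (-2) - 1 = 9

9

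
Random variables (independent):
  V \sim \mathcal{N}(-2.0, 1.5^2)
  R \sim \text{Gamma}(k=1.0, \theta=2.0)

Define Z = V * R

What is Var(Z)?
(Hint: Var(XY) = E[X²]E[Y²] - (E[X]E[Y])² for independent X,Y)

Var(XY) = E[X²]E[Y²] - (E[X]E[Y])²
E[V] = -2, Var(V) = 2.25
E[R] = 2, Var(R) = 4
E[V²] = 2.25 + (-2)² = 6.25
E[R²] = 4 + 2² = 8
Var(Z) = 6.25*8 - (-2*2)²
= 50 - 16 = 34

34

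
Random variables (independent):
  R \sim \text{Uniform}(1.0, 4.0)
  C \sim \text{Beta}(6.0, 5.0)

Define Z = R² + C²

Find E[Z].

E[Z] = E[R²] + E[C²]
E[R²] = Var(R) + E[R]² = 0.75 + 6.25 = 7
E[C²] = Var(C) + E[C]² = 0.020661157 + 0.29752066 = 0.31818182
E[Z] = 7 + 0.31818182 = 7.3181818

7.3181818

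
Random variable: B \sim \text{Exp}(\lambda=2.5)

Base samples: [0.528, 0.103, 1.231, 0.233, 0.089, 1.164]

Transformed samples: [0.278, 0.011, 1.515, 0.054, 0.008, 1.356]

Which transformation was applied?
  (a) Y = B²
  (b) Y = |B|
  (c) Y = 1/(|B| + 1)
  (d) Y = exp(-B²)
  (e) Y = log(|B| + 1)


Checking option (a) Y = B²:
  B = 0.528 -> Y = 0.278 ✓
  B = 0.103 -> Y = 0.011 ✓
  B = 1.231 -> Y = 1.515 ✓
All samples match this transformation.

(a) B²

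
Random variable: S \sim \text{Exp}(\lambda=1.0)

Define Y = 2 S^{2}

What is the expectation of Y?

E[Y] = 2*E[S²]
E[S] = 1
E[S²] = Var(S) + (E[S])² = 1 + 1 = 2
E[Y] = 2*2 = 4

4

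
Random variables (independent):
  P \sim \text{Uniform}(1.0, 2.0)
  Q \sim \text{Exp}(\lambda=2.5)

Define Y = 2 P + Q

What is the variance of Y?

For independent RVs: Var(aX + bY) = a²Var(X) + b²Var(Y)
Var(P) = 0.083333333
Var(Q) = 0.16
Var(Y) = 2²*0.083333333 + 1²*0.16
= 4*0.083333333 + 1*0.16 = 0.49333333

0.49333333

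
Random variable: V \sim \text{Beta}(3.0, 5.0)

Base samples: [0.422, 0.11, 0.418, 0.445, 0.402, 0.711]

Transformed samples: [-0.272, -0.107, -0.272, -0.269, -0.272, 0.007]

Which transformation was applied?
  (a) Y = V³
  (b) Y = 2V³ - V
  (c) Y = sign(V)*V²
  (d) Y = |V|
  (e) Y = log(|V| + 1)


Checking option (b) Y = 2V³ - V:
  V = 0.422 -> Y = -0.272 ✓
  V = 0.11 -> Y = -0.107 ✓
  V = 0.418 -> Y = -0.272 ✓
All samples match this transformation.

(b) 2V³ - V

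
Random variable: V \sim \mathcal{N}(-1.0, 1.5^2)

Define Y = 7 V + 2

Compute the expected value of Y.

For Y = 7V + 2:
E[Y] = 7 * E[V] + 2
E[V] = -1.0 = -1
E[Y] = 7 * (-1) + 2 = -5

-5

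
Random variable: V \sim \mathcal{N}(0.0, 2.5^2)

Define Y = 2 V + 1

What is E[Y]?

For Y = 2V + 1:
E[Y] = 2 * E[V] + 1
E[V] = 0.0 = 0
E[Y] = 2 * 0 + 1 = 1

1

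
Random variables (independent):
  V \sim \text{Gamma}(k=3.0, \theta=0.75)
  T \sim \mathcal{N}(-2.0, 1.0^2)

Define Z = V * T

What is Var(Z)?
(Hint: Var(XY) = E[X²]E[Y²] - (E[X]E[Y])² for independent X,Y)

Var(XY) = E[X²]E[Y²] - (E[X]E[Y])²
E[V] = 2.25, Var(V) = 1.6875
E[T] = -2, Var(T) = 1
E[V²] = 1.6875 + 2.25² = 6.75
E[T²] = 1 + (-2)² = 5
Var(Z) = 6.75*5 - (2.25*(-2))²
= 33.75 - 20.25 = 13.5

13.5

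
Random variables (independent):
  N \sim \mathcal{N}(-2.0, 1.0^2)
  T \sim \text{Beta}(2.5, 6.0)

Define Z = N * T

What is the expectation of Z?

For independent RVs: E[XY] = E[X]*E[Y]
E[N] = -2
E[T] = 0.29411765
E[Z] = -2 * 0.29411765 = -0.58823529

-0.58823529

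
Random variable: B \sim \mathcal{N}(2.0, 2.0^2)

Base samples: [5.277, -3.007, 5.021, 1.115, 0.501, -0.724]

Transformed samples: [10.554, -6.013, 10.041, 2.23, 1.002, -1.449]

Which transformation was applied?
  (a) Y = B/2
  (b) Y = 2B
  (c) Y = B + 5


Checking option (b) Y = 2B:
  B = 5.277 -> Y = 10.554 ✓
  B = -3.007 -> Y = -6.013 ✓
  B = 5.021 -> Y = 10.041 ✓
All samples match this transformation.

(b) 2B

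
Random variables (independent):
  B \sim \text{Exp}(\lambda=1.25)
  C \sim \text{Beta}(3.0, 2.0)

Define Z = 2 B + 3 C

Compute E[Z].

E[Z] = 2*E[B] + 3*E[C]
E[B] = 0.8
E[C] = 0.6
E[Z] = 2*0.8 + 3*0.6 = 3.4

3.4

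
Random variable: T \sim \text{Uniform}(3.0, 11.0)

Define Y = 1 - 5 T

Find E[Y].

For Y = -5T + 1:
E[Y] = -5 * E[T] + 1
E[T] = (3 + 11)/2 = 7
E[Y] = -5 * 7 + 1 = -34

-34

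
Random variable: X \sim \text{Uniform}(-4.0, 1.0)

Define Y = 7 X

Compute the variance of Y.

For Y = aX + b: Var(Y) = a² * Var(X)
Var(X) = (1 + 4)^2/12 = 2.0833333
Var(Y) = 7² * 2.0833333 = 49 * 2.0833333 = 102.08333

102.08333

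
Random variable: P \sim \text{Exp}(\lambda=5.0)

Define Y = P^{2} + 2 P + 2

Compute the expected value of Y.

E[Y] = 1*E[P²] + 2*E[P] + 2
E[P] = 0.2
E[P²] = Var(P) + (E[P])² = 0.04 + 0.04 = 0.08
E[Y] = 1*0.08 + 2*0.2 + 2 = 2.48

2.48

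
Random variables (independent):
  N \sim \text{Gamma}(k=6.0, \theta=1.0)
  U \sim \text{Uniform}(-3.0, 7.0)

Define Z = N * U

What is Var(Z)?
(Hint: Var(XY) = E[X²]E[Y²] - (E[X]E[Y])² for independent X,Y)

Var(XY) = E[X²]E[Y²] - (E[X]E[Y])²
E[N] = 6, Var(N) = 6
E[U] = 2, Var(U) = 8.3333333
E[N²] = 6 + 6² = 42
E[U²] = 8.3333333 + 2² = 12.333333
Var(Z) = 42*12.333333 - (6*2)²
= 518 - 144 = 374

374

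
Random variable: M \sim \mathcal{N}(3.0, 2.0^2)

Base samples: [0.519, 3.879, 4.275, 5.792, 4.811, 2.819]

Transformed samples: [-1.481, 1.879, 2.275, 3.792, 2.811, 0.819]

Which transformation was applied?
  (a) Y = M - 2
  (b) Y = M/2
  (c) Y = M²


Checking option (a) Y = M - 2:
  M = 0.519 -> Y = -1.481 ✓
  M = 3.879 -> Y = 1.879 ✓
  M = 4.275 -> Y = 2.275 ✓
All samples match this transformation.

(a) M - 2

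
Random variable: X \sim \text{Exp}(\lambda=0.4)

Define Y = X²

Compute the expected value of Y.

Using E[X²] = Var(X) + (E[X])²:
E[X] = 2.5
Var(X) = 1/0.4^2 = 6.25
E[X²] = 6.25 + 2.5² = 6.25 + 6.25 = 12.5

12.5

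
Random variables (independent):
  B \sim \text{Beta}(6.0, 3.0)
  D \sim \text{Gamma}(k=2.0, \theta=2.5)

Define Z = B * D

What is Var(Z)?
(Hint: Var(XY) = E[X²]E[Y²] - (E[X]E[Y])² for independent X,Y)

Var(XY) = E[X²]E[Y²] - (E[X]E[Y])²
E[B] = 0.66666667, Var(B) = 0.022222222
E[D] = 5, Var(D) = 12.5
E[B²] = 0.022222222 + 0.66666667² = 0.46666667
E[D²] = 12.5 + 5² = 37.5
Var(Z) = 0.46666667*37.5 - (0.66666667*5)²
= 17.5 - 11.111111 = 6.3888889

6.3888889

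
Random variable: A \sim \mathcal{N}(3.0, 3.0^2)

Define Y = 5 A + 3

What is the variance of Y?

For Y = aA + b: Var(Y) = a² * Var(A)
Var(A) = 3.0^2 = 9
Var(Y) = 5² * 9 = 25 * 9 = 225

225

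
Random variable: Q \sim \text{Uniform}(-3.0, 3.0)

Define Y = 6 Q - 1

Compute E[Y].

For Y = 6Q - 1:
E[Y] = 6 * E[Q] - 1
E[Q] = (-3 + 3)/2 = 0
E[Y] = 6 * 0 - 1 = -1

-1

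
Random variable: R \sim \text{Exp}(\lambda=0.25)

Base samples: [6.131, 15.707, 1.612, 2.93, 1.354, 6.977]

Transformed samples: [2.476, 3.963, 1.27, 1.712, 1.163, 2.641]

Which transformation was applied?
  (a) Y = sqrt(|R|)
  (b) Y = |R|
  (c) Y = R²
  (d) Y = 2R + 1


Checking option (a) Y = sqrt(|R|):
  R = 6.131 -> Y = 2.476 ✓
  R = 15.707 -> Y = 3.963 ✓
  R = 1.612 -> Y = 1.27 ✓
All samples match this transformation.

(a) sqrt(|R|)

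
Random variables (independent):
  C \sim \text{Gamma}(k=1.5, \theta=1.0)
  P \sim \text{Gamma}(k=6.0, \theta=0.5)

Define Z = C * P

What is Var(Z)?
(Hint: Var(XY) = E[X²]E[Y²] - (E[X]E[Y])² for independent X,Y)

Var(XY) = E[X²]E[Y²] - (E[X]E[Y])²
E[C] = 1.5, Var(C) = 1.5
E[P] = 3, Var(P) = 1.5
E[C²] = 1.5 + 1.5² = 3.75
E[P²] = 1.5 + 3² = 10.5
Var(Z) = 3.75*10.5 - (1.5*3)²
= 39.375 - 20.25 = 19.125

19.125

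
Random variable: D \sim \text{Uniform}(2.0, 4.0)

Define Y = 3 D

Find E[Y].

For Y = 3D:
E[Y] = 3 * E[D]
E[D] = (2 + 4)/2 = 3
E[Y] = 3 * 3 = 9

9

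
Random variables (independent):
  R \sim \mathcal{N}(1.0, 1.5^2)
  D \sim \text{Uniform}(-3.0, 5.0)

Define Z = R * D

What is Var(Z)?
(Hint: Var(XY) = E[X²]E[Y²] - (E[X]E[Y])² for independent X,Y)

Var(XY) = E[X²]E[Y²] - (E[X]E[Y])²
E[R] = 1, Var(R) = 2.25
E[D] = 1, Var(D) = 5.3333333
E[R²] = 2.25 + 1² = 3.25
E[D²] = 5.3333333 + 1² = 6.3333333
Var(Z) = 3.25*6.3333333 - (1*1)²
= 20.583333 - 1 = 19.583333

19.583333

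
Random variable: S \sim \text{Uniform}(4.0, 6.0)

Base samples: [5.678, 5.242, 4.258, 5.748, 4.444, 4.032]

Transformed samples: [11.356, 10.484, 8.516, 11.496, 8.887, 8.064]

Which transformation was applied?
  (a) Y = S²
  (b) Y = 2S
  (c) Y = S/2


Checking option (b) Y = 2S:
  S = 5.678 -> Y = 11.356 ✓
  S = 5.242 -> Y = 10.484 ✓
  S = 4.258 -> Y = 8.516 ✓
All samples match this transformation.

(b) 2S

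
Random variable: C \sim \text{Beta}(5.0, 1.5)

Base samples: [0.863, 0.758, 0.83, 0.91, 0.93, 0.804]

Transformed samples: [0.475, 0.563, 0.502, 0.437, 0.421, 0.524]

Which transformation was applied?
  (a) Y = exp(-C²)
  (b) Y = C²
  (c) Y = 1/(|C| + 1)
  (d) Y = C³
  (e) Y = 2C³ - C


Checking option (a) Y = exp(-C²):
  C = 0.863 -> Y = 0.475 ✓
  C = 0.758 -> Y = 0.563 ✓
  C = 0.83 -> Y = 0.502 ✓
All samples match this transformation.

(a) exp(-C²)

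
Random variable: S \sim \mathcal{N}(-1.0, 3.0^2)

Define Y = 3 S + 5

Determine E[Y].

For Y = 3S + 5:
E[Y] = 3 * E[S] + 5
E[S] = -1.0 = -1
E[Y] = 3 * (-1) + 5 = 2

2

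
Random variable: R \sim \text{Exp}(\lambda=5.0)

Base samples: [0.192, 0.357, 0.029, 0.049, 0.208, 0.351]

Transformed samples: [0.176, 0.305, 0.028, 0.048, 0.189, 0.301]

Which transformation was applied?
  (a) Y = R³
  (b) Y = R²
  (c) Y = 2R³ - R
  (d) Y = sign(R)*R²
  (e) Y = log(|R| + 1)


Checking option (e) Y = log(|R| + 1):
  R = 0.192 -> Y = 0.176 ✓
  R = 0.357 -> Y = 0.305 ✓
  R = 0.029 -> Y = 0.028 ✓
All samples match this transformation.

(e) log(|R| + 1)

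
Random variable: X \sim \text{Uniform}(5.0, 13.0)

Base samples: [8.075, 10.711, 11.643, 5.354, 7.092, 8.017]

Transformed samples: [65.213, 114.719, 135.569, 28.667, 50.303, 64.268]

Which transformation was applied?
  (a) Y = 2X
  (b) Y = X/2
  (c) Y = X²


Checking option (c) Y = X²:
  X = 8.075 -> Y = 65.213 ✓
  X = 10.711 -> Y = 114.719 ✓
  X = 11.643 -> Y = 135.569 ✓
All samples match this transformation.

(c) X²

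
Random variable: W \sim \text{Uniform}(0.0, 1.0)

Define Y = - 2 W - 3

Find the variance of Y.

For Y = aW + b: Var(Y) = a² * Var(W)
Var(W) = (1 - 0)^2/12 = 0.083333333
Var(Y) = (-2)² * 0.083333333 = 4 * 0.083333333 = 0.33333333

0.33333333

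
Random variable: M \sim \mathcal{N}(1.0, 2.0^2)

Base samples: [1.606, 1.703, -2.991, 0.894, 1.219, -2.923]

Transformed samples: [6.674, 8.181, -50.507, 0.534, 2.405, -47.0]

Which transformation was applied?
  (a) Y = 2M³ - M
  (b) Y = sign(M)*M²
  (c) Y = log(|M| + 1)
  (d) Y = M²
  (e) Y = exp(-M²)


Checking option (a) Y = 2M³ - M:
  M = 1.606 -> Y = 6.674 ✓
  M = 1.703 -> Y = 8.181 ✓
  M = -2.991 -> Y = -50.507 ✓
All samples match this transformation.

(a) 2M³ - M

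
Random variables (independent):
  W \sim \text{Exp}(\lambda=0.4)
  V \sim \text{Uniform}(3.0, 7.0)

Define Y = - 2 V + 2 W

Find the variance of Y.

For independent RVs: Var(aX + bY) = a²Var(X) + b²Var(Y)
Var(W) = 6.25
Var(V) = 1.3333333
Var(Y) = 2²*6.25 + (-2)²*1.3333333
= 4*6.25 + 4*1.3333333 = 30.333333

30.333333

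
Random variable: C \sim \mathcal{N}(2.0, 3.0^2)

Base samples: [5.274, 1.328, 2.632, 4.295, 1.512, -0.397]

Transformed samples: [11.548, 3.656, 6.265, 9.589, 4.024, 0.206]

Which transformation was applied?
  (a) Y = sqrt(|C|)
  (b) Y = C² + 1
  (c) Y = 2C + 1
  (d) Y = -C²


Checking option (c) Y = 2C + 1:
  C = 5.274 -> Y = 11.548 ✓
  C = 1.328 -> Y = 3.656 ✓
  C = 2.632 -> Y = 6.265 ✓
All samples match this transformation.

(c) 2C + 1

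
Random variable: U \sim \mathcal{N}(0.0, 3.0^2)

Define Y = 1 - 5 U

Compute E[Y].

For Y = -5U + 1:
E[Y] = -5 * E[U] + 1
E[U] = 0.0 = 0
E[Y] = -5 * 0 + 1 = 1

1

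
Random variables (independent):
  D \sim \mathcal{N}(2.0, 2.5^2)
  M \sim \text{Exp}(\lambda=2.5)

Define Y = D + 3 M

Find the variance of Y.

For independent RVs: Var(aX + bY) = a²Var(X) + b²Var(Y)
Var(D) = 6.25
Var(M) = 0.16
Var(Y) = 1²*6.25 + 3²*0.16
= 1*6.25 + 9*0.16 = 7.69

7.69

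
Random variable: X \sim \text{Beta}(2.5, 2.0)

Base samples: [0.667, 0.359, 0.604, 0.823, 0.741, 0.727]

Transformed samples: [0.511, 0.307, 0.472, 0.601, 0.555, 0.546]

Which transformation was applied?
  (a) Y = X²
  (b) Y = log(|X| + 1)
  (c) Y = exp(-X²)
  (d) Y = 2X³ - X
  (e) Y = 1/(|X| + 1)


Checking option (b) Y = log(|X| + 1):
  X = 0.667 -> Y = 0.511 ✓
  X = 0.359 -> Y = 0.307 ✓
  X = 0.604 -> Y = 0.472 ✓
All samples match this transformation.

(b) log(|X| + 1)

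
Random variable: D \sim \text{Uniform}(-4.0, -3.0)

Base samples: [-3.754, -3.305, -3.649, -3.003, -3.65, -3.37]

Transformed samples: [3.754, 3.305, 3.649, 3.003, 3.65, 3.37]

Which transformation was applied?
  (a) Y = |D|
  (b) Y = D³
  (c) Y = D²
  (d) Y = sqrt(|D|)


Checking option (a) Y = |D|:
  D = -3.754 -> Y = 3.754 ✓
  D = -3.305 -> Y = 3.305 ✓
  D = -3.649 -> Y = 3.649 ✓
All samples match this transformation.

(a) |D|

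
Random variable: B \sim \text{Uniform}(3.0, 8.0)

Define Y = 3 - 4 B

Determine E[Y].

For Y = -4B + 3:
E[Y] = -4 * E[B] + 3
E[B] = (3 + 8)/2 = 5.5
E[Y] = -4 * 5.5 + 3 = -19

-19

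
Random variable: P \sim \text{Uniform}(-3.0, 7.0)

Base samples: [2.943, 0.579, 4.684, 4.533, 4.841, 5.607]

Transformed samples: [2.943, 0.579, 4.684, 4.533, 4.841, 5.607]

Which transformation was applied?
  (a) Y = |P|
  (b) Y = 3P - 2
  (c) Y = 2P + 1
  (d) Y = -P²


Checking option (a) Y = |P|:
  P = 2.943 -> Y = 2.943 ✓
  P = 0.579 -> Y = 0.579 ✓
  P = 4.684 -> Y = 4.684 ✓
All samples match this transformation.

(a) |P|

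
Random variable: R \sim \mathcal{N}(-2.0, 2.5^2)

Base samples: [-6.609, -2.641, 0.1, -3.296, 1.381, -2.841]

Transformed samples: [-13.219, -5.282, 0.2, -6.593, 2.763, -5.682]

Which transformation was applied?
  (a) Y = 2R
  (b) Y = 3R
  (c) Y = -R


Checking option (a) Y = 2R:
  R = -6.609 -> Y = -13.219 ✓
  R = -2.641 -> Y = -5.282 ✓
  R = 0.1 -> Y = 0.2 ✓
All samples match this transformation.

(a) 2R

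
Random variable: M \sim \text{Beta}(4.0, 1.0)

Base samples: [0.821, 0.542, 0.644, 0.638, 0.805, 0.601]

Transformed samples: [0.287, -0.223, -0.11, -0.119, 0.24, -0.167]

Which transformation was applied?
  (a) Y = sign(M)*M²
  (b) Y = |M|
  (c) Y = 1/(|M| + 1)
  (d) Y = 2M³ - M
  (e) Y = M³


Checking option (d) Y = 2M³ - M:
  M = 0.821 -> Y = 0.287 ✓
  M = 0.542 -> Y = -0.223 ✓
  M = 0.644 -> Y = -0.11 ✓
All samples match this transformation.

(d) 2M³ - M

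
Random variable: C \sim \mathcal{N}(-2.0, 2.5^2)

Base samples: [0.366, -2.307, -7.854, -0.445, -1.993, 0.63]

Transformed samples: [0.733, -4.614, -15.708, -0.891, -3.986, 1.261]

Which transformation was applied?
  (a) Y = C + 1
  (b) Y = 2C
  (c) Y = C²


Checking option (b) Y = 2C:
  C = 0.366 -> Y = 0.733 ✓
  C = -2.307 -> Y = -4.614 ✓
  C = -7.854 -> Y = -15.708 ✓
All samples match this transformation.

(b) 2C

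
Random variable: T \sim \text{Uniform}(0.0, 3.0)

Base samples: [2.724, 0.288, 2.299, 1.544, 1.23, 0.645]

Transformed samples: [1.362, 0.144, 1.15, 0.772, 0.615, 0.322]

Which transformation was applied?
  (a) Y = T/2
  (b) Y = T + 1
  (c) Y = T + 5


Checking option (a) Y = T/2:
  T = 2.724 -> Y = 1.362 ✓
  T = 0.288 -> Y = 0.144 ✓
  T = 2.299 -> Y = 1.15 ✓
All samples match this transformation.

(a) T/2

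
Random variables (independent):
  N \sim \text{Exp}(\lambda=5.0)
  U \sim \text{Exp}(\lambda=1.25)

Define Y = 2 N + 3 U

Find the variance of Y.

For independent RVs: Var(aX + bY) = a²Var(X) + b²Var(Y)
Var(N) = 0.04
Var(U) = 0.64
Var(Y) = 2²*0.04 + 3²*0.64
= 4*0.04 + 9*0.64 = 5.92

5.92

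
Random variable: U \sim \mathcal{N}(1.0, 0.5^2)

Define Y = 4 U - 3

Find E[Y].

For Y = 4U - 3:
E[Y] = 4 * E[U] - 3
E[U] = 1.0 = 1
E[Y] = 4 * 1 - 3 = 1

1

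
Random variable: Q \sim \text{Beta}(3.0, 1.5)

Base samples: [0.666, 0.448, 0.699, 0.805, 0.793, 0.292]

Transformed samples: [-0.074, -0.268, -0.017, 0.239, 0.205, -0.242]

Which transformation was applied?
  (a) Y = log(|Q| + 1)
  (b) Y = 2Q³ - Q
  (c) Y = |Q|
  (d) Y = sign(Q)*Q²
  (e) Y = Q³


Checking option (b) Y = 2Q³ - Q:
  Q = 0.666 -> Y = -0.074 ✓
  Q = 0.448 -> Y = -0.268 ✓
  Q = 0.699 -> Y = -0.017 ✓
All samples match this transformation.

(b) 2Q³ - Q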